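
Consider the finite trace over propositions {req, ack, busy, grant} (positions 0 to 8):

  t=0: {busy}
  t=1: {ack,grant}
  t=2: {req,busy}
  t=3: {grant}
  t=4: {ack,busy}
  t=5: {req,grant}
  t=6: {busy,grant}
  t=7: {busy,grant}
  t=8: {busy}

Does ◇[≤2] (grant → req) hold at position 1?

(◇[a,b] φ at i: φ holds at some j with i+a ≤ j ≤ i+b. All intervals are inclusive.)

True

Check (grant → req) at each j in [1,3]:
  j=1: false
  j=2: true
  j=3: false
Found at j=2 → formula holds.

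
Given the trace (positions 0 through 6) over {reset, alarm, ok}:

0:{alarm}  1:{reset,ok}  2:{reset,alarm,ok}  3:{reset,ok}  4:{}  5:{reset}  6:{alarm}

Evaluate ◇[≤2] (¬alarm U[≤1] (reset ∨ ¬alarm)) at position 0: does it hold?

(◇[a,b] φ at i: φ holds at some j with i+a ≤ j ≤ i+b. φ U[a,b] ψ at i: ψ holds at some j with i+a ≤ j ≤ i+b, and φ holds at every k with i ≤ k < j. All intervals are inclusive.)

True

Check (¬alarm U[≤1] (reset ∨ ¬alarm)) at each j in [0,2]:
  j=0: fails
  j=1: holds
  j=2: holds
Found at j=1 → formula holds.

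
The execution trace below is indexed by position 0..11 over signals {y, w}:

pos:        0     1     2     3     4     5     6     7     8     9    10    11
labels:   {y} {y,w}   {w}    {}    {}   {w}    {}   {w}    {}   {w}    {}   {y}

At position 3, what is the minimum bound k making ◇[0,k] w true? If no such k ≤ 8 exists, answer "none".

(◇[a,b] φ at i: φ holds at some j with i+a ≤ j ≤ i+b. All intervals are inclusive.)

2

Scan j = 3,4,… for w:
  j=3: fails
  j=4: fails
  j=5: holds
First hit at j=5, so smallest k = 5-3 = 2.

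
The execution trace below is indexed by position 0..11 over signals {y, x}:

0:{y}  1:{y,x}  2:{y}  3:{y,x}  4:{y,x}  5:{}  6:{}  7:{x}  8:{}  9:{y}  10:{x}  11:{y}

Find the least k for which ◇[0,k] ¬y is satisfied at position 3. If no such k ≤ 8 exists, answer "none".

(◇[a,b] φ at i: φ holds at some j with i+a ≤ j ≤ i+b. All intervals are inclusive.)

2

Scan j = 3,4,… for ¬y:
  j=3: fails
  j=4: fails
  j=5: holds
First hit at j=5, so smallest k = 5-3 = 2.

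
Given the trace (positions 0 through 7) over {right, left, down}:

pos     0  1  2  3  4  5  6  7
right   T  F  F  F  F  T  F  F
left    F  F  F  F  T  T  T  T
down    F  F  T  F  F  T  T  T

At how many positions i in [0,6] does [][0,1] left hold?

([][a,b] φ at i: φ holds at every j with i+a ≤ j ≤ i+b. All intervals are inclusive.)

3

Evaluate at each i in [0,6]:
  i=0: ✗ (fails at j=0)
  i=1: ✗ (fails at j=1)
  i=2: ✗ (fails at j=2)
  i=3: ✗ (fails at j=3)
  i=4: ✓ (all of [4,5])
  i=5: ✓ (all of [5,6])
  i=6: ✓ (all of [6,7])
Positions where it holds: {4, 5, 6} → 3.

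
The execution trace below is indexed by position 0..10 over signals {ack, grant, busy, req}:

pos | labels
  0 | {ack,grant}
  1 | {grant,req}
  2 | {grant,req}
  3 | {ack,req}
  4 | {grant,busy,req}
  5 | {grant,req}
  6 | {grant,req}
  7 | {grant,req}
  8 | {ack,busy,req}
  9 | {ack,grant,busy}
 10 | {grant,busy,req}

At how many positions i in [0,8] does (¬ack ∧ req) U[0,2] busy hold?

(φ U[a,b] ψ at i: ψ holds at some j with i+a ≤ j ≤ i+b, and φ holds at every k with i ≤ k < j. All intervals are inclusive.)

4

Evaluate at each i in [0,8]:
  i=0: ✗ (no rhs in [0,2])
  i=1: ✗ (no rhs in [1,3])
  i=2: ✗ (lhs fails at k=3 before rhs at j=4)
  i=3: ✗ (lhs fails at k=3 before rhs at j=4)
  i=4: ✓ (rhs at j=4)
  i=5: ✗ (no rhs in [5,7])
  i=6: ✓ (rhs at j=8; lhs holds on [6,7])
  i=7: ✓ (rhs at j=8; lhs holds on [7,7])
  i=8: ✓ (rhs at j=8)
Positions where it holds: {4, 6, 7, 8} → 4.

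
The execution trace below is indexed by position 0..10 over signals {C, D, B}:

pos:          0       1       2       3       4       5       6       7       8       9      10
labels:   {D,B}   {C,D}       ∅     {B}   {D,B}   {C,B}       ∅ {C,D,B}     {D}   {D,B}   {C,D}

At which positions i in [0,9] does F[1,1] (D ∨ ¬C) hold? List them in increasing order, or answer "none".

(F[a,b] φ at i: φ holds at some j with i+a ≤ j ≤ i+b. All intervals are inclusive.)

0, 1, 2, 3, 5, 6, 7, 8, 9

Evaluate at each i in [0,9]:
  i=0: ✓ (witness j=1)
  i=1: ✓ (witness j=2)
  i=2: ✓ (witness j=3)
  i=3: ✓ (witness j=4)
  i=4: ✗ (none in [5,5])
  i=5: ✓ (witness j=6)
  i=6: ✓ (witness j=7)
  i=7: ✓ (witness j=8)
  i=8: ✓ (witness j=9)
  i=9: ✓ (witness j=10)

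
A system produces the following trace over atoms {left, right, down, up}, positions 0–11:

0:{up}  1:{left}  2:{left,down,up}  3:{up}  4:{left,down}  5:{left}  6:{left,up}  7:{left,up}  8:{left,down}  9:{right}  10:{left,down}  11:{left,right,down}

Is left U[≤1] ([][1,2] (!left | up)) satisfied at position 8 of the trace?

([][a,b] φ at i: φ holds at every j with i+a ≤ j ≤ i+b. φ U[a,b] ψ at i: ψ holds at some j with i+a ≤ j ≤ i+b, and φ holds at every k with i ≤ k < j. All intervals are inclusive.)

Need some j in [8,9] with [][1,2] (!left | up), and left at every k in [8,j-1].
  j=8: [][1,2] (!left | up) — fails at 10.
  j=9: [][1,2] (!left | up) — fails at 10.
No j in the window works → until fails.

No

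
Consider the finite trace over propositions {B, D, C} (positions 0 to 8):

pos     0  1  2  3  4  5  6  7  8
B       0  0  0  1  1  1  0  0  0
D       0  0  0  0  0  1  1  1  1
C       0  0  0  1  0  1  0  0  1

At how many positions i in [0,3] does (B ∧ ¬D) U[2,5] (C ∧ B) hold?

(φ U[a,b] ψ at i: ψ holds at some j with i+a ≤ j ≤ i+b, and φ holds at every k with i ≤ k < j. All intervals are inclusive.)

1

Evaluate at each i in [0,3]:
  i=0: ✗ (lhs fails at k=0 before rhs at j=3)
  i=1: ✗ (lhs fails at k=1 before rhs at j=3)
  i=2: ✗ (lhs fails at k=2 before rhs at j=5)
  i=3: ✓ (rhs at j=5; lhs holds on [3,4])
Positions where it holds: {3} → 1.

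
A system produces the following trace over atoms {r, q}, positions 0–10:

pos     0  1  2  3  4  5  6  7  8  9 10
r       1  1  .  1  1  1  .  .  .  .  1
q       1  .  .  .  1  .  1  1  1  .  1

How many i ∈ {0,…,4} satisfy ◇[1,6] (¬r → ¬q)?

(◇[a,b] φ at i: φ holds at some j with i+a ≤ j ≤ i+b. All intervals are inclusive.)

Evaluate at each i in [0,4]:
  i=0: ✓ (witness j=1)
  i=1: ✓ (witness j=2)
  i=2: ✓ (witness j=3)
  i=3: ✓ (witness j=4)
  i=4: ✓ (witness j=5)
Positions where it holds: {0, 1, 2, 3, 4} → 5.

5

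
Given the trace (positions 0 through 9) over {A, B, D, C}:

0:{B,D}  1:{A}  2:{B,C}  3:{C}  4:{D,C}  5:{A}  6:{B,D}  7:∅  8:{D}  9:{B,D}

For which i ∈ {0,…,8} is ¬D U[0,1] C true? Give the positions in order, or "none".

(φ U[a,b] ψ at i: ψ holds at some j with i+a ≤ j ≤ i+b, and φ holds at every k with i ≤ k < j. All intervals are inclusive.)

Evaluate at each i in [0,8]:
  i=0: ✗ (no rhs in [0,1])
  i=1: ✓ (rhs at j=2; lhs holds on [1,1])
  i=2: ✓ (rhs at j=2)
  i=3: ✓ (rhs at j=3)
  i=4: ✓ (rhs at j=4)
  i=5: ✗ (no rhs in [5,6])
  i=6: ✗ (no rhs in [6,7])
  i=7: ✗ (no rhs in [7,8])
  i=8: ✗ (no rhs in [8,9])

1, 2, 3, 4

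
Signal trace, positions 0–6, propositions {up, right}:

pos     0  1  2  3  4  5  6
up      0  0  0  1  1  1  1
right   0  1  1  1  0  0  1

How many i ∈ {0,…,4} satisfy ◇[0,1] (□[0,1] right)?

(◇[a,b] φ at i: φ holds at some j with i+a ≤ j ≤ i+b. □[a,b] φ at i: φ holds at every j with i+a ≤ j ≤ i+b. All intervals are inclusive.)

Evaluate at each i in [0,4]:
  i=0: ✓ (witness j=1)
  i=1: ✓ (witness j=1)
  i=2: ✓ (witness j=2)
  i=3: ✗ (none in [3,4])
  i=4: ✗ (none in [4,5])
Positions where it holds: {0, 1, 2} → 3.

3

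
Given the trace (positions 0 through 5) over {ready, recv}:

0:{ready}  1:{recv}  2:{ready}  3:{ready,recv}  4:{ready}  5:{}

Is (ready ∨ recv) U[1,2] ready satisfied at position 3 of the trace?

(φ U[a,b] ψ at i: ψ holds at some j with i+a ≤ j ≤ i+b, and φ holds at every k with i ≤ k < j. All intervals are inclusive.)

Yes

Need some j in [4,5] with ready, and (ready ∨ recv) at every k in [3,j-1].
  j=4: ready holds; (ready ∨ recv) holds at every k in [3,3] → satisfied.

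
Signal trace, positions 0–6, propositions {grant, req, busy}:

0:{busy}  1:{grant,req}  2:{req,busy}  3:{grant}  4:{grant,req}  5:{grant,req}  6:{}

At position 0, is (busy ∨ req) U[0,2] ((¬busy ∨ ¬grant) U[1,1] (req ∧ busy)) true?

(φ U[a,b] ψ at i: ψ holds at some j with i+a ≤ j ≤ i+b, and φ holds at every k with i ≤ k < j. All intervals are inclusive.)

Yes

Need some j in [0,2] with ((¬busy ∨ ¬grant) U[1,1] (req ∧ busy)), and (busy ∨ req) at every k in [0,j-1].
  j=0: ((¬busy ∨ ¬grant) U[1,1] (req ∧ busy)) — fails.
  j=1: ((¬busy ∨ ¬grant) U[1,1] (req ∧ busy)) holds; (busy ∨ req) holds at every k in [0,0] → satisfied.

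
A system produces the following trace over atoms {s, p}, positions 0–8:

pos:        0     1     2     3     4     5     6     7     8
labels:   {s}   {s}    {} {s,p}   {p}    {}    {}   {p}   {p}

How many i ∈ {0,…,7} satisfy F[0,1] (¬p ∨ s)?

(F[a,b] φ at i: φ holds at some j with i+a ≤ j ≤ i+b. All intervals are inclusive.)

7

Evaluate at each i in [0,7]:
  i=0: ✓ (witness j=0)
  i=1: ✓ (witness j=1)
  i=2: ✓ (witness j=2)
  i=3: ✓ (witness j=3)
  i=4: ✓ (witness j=5)
  i=5: ✓ (witness j=5)
  i=6: ✓ (witness j=6)
  i=7: ✗ (none in [7,8])
Positions where it holds: {0, 1, 2, 3, 4, 5, 6} → 7.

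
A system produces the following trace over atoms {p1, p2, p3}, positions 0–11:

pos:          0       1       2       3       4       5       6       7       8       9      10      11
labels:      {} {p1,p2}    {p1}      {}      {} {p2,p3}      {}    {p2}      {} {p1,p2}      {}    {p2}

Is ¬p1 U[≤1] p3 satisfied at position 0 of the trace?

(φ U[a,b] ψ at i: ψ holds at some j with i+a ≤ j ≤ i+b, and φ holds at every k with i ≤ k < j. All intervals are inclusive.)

Need some j in [0,1] with p3, and ¬p1 at every k in [0,j-1].
  j=0: p3 false.
  j=1: p3 false.
No j in the window works → until fails.

Does not hold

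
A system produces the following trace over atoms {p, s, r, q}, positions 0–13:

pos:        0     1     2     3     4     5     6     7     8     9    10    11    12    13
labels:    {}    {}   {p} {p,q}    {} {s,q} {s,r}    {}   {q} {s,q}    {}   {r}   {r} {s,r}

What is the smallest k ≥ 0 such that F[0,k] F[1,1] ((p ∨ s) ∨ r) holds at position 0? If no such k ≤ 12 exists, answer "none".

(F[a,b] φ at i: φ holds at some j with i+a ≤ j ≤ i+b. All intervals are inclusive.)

1

Scan j = 0,1,… for F[1,1] ((p ∨ s) ∨ r):
  j=0: fails
  j=1: holds
First hit at j=1, so smallest k = 1-0 = 1.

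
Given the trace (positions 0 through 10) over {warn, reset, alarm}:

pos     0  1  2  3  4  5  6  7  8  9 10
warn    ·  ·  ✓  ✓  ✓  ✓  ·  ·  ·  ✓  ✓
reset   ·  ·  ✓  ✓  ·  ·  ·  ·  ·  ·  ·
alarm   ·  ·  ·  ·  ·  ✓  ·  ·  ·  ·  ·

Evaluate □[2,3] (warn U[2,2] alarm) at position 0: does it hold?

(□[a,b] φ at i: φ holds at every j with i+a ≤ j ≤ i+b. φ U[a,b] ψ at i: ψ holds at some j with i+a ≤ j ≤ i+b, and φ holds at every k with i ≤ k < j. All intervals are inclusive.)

Does not hold

Check (warn U[2,2] alarm) at every j in [2,3]:
  j=2: fails
  j=3: holds
Fails at j=2 → formula fails.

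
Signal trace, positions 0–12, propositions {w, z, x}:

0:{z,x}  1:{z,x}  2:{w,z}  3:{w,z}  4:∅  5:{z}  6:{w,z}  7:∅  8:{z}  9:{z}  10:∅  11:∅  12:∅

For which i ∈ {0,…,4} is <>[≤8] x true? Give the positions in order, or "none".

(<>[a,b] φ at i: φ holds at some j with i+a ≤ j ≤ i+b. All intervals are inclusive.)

Evaluate at each i in [0,4]:
  i=0: ✓ (witness j=0)
  i=1: ✓ (witness j=1)
  i=2: ✗ (none in [2,10])
  i=3: ✗ (none in [3,11])
  i=4: ✗ (none in [4,12])

0, 1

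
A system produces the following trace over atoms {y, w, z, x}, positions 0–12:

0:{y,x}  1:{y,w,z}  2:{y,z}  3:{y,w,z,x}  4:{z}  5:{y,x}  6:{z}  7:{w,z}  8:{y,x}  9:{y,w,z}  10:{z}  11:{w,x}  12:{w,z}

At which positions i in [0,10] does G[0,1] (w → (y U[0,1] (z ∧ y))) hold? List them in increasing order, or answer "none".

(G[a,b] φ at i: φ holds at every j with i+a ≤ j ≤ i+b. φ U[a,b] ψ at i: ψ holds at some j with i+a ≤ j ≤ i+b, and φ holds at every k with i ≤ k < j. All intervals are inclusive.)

Evaluate at each i in [0,10]:
  i=0: ✓ (all of [0,1])
  i=1: ✓ (all of [1,2])
  i=2: ✓ (all of [2,3])
  i=3: ✓ (all of [3,4])
  i=4: ✓ (all of [4,5])
  i=5: ✓ (all of [5,6])
  i=6: ✗ (fails at j=7)
  i=7: ✗ (fails at j=7)
  i=8: ✓ (all of [8,9])
  i=9: ✓ (all of [9,10])
  i=10: ✗ (fails at j=11)

0, 1, 2, 3, 4, 5, 8, 9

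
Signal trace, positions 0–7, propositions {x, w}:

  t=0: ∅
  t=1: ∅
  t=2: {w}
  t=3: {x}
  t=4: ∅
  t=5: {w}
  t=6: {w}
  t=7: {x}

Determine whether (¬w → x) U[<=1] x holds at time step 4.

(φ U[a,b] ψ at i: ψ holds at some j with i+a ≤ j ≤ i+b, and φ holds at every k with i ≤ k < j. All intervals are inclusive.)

Need some j in [4,5] with x, and (¬w → x) at every k in [4,j-1].
  j=4: x false.
  j=5: x false.
No j in the window works → until fails.

False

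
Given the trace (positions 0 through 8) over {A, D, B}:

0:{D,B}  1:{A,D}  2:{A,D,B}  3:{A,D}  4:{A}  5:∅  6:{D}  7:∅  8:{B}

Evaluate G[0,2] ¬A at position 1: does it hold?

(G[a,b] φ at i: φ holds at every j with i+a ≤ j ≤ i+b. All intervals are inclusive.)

Check ¬A at every j in [1,3]:
  j=1: false
  j=2: false
  j=3: false
Fails at j=1 → formula fails.

Does not hold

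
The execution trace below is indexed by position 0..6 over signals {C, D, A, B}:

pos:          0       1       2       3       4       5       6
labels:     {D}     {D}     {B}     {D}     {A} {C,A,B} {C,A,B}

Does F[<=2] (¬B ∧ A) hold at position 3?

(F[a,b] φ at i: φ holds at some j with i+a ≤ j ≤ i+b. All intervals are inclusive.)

Check (¬B ∧ A) at each j in [3,5]:
  j=3: false
  j=4: true
  j=5: false
Found at j=4 → formula holds.

Holds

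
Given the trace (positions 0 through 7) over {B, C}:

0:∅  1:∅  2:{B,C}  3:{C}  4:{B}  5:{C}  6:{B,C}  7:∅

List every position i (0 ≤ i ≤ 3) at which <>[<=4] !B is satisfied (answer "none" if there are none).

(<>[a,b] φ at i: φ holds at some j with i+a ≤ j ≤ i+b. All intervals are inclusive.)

Evaluate at each i in [0,3]:
  i=0: ✓ (witness j=0)
  i=1: ✓ (witness j=1)
  i=2: ✓ (witness j=3)
  i=3: ✓ (witness j=3)

0, 1, 2, 3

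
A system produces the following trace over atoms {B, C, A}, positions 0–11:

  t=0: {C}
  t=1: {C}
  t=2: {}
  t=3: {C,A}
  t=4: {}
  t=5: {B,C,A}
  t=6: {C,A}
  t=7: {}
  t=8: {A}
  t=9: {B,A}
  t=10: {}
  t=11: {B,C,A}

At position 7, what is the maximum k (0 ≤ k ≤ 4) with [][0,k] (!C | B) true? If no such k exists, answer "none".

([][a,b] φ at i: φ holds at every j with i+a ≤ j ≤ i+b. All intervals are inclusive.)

4

(!C | B) must hold from j=7 onward; find where it first fails.
  j=7: holds
  j=8: holds
  j=9: holds
  j=10: holds
  j=11: holds
Holds through j=11; largest k = 4.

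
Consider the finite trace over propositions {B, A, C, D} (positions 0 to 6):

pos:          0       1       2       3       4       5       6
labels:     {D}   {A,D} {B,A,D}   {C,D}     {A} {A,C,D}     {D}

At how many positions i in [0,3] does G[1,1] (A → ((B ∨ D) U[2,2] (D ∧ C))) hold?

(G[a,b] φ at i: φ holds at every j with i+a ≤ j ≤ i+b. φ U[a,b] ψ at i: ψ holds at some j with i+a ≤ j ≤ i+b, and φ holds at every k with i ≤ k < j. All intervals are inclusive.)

Evaluate at each i in [0,3]:
  i=0: ✓ (all of [1,1])
  i=1: ✗ (fails at j=2)
  i=2: ✓ (all of [3,3])
  i=3: ✗ (fails at j=4)
Positions where it holds: {0, 2} → 2.

2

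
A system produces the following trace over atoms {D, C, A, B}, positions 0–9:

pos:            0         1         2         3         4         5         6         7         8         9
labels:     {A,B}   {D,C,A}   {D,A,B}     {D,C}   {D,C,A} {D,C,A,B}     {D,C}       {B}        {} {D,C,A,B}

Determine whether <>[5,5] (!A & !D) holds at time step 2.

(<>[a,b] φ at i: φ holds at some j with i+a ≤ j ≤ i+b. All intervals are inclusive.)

Check (!A & !D) at each j in [7,7]:
  j=7: true
Found at j=7 → formula holds.

Holds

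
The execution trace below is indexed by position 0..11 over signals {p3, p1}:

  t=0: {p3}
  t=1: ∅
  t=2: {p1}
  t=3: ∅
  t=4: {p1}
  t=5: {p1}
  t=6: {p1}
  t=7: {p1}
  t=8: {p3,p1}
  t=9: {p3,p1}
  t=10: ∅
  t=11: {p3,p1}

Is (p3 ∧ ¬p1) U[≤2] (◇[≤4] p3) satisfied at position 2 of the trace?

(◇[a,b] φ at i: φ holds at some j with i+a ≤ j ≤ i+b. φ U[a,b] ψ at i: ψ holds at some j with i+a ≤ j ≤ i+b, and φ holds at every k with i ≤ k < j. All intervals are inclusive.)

Does not hold

Need some j in [2,4] with ◇[≤4] p3, and (p3 ∧ ¬p1) at every k in [2,j-1].
  j=2: ◇[≤4] p3 — fails (none in [2,6]).
  j=3: ◇[≤4] p3 — fails (none in [3,7]).
  j=4: ◇[≤4] p3 holds, but (p3 ∧ ¬p1) fails at k=2 → not this j.
No j in the window works → until fails.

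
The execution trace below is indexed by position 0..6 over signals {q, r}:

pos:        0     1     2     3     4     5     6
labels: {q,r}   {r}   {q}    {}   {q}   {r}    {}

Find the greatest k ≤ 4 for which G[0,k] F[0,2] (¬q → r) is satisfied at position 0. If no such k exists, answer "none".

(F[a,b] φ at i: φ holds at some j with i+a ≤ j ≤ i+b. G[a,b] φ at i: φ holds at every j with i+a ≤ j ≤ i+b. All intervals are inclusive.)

4

F[0,2] (¬q → r) must hold from j=0 onward; find where it first fails.
  j=0: holds
  j=1: holds
  j=2: holds
  j=3: holds
  j=4: holds
Holds through j=4; largest k = 4.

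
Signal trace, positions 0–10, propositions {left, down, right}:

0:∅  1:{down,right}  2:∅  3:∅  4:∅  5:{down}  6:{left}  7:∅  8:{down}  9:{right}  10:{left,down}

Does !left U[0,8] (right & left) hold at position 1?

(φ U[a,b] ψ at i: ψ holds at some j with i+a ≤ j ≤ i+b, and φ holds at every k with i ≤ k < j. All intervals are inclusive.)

Need some j in [1,9] with (right & left), and !left at every k in [1,j-1].
  j=1: (right & left) false.
  j=2: (right & left) false.
  j=3: (right & left) false.
  j=4: (right & left) false.
  j=5: (right & left) false.
  j=6: (right & left) false.
  j=7: (right & left) false.
  j=8: (right & left) false.
  j=9: (right & left) false.
No j in the window works → until fails.

Does not hold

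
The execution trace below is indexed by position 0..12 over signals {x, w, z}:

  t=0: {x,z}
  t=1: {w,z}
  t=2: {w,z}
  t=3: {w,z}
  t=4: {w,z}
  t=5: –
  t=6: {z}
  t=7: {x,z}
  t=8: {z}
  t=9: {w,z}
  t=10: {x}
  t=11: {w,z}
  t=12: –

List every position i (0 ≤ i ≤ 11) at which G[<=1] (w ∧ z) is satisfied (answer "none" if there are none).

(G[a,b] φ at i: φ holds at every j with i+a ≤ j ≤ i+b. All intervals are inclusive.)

1, 2, 3

Evaluate at each i in [0,11]:
  i=0: ✗ (fails at j=0)
  i=1: ✓ (all of [1,2])
  i=2: ✓ (all of [2,3])
  i=3: ✓ (all of [3,4])
  i=4: ✗ (fails at j=5)
  i=5: ✗ (fails at j=5)
  i=6: ✗ (fails at j=6)
  i=7: ✗ (fails at j=7)
  i=8: ✗ (fails at j=8)
  i=9: ✗ (fails at j=10)
  i=10: ✗ (fails at j=10)
  i=11: ✗ (fails at j=12)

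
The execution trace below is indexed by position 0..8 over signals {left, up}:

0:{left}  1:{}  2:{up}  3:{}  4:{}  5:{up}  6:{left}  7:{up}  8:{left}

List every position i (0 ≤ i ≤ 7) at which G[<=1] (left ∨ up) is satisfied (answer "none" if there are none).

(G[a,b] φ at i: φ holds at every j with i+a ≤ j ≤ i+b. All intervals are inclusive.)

5, 6, 7

Evaluate at each i in [0,7]:
  i=0: ✗ (fails at j=1)
  i=1: ✗ (fails at j=1)
  i=2: ✗ (fails at j=3)
  i=3: ✗ (fails at j=3)
  i=4: ✗ (fails at j=4)
  i=5: ✓ (all of [5,6])
  i=6: ✓ (all of [6,7])
  i=7: ✓ (all of [7,8])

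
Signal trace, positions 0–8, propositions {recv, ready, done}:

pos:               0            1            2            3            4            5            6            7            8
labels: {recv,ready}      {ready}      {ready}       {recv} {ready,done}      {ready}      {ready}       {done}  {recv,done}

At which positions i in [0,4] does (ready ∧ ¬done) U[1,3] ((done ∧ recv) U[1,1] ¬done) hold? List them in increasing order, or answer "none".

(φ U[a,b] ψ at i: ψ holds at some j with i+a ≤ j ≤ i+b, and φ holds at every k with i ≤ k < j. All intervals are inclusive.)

Evaluate at each i in [0,4]:
  i=0: ✗ (no rhs in [1,3])
  i=1: ✗ (no rhs in [2,4])
  i=2: ✗ (no rhs in [3,5])
  i=3: ✗ (no rhs in [4,6])
  i=4: ✗ (no rhs in [5,7])

none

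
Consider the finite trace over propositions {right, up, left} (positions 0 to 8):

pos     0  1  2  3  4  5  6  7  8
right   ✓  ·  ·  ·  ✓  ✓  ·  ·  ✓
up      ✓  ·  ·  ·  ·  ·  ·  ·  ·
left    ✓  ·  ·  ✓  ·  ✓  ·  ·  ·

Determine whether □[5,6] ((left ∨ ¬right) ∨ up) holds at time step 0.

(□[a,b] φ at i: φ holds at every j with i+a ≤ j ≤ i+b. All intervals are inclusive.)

Check ((left ∨ ¬right) ∨ up) at every j in [5,6]:
  j=5: true
  j=6: true
All positions satisfy it → formula holds.

Holds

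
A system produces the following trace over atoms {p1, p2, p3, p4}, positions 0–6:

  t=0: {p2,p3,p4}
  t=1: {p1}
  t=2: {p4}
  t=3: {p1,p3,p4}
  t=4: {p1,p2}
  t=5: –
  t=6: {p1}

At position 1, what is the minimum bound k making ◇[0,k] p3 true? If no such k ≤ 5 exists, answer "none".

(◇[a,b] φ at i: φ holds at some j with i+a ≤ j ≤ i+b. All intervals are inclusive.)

Scan j = 1,2,… for p3:
  j=1: fails
  j=2: fails
  j=3: holds
First hit at j=3, so smallest k = 3-1 = 2.

2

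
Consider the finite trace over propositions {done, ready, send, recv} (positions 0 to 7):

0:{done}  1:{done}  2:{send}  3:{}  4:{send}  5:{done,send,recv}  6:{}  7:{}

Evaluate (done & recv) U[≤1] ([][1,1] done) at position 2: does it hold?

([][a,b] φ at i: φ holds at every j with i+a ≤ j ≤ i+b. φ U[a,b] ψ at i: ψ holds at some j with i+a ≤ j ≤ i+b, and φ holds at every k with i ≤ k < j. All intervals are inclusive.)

False

Need some j in [2,3] with [][1,1] done, and (done & recv) at every k in [2,j-1].
  j=2: [][1,1] done — fails at 3.
  j=3: [][1,1] done — fails at 4.
No j in the window works → until fails.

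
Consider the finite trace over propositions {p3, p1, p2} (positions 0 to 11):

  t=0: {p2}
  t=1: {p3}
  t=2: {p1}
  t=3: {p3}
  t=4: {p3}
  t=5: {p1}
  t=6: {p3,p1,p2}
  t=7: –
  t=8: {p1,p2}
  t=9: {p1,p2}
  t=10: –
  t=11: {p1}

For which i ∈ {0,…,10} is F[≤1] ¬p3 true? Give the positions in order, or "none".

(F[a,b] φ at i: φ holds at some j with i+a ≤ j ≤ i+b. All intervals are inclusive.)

Evaluate at each i in [0,10]:
  i=0: ✓ (witness j=0)
  i=1: ✓ (witness j=2)
  i=2: ✓ (witness j=2)
  i=3: ✗ (none in [3,4])
  i=4: ✓ (witness j=5)
  i=5: ✓ (witness j=5)
  i=6: ✓ (witness j=7)
  i=7: ✓ (witness j=7)
  i=8: ✓ (witness j=8)
  i=9: ✓ (witness j=9)
  i=10: ✓ (witness j=10)

0, 1, 2, 4, 5, 6, 7, 8, 9, 10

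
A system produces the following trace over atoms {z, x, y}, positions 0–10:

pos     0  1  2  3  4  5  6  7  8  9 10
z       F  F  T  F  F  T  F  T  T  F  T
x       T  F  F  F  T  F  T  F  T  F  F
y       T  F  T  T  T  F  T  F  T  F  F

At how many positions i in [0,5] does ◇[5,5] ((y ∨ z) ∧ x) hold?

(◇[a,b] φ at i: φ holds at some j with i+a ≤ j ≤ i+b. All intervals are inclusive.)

2

Evaluate at each i in [0,5]:
  i=0: ✗ (none in [5,5])
  i=1: ✓ (witness j=6)
  i=2: ✗ (none in [7,7])
  i=3: ✓ (witness j=8)
  i=4: ✗ (none in [9,9])
  i=5: ✗ (none in [10,10])
Positions where it holds: {1, 3} → 2.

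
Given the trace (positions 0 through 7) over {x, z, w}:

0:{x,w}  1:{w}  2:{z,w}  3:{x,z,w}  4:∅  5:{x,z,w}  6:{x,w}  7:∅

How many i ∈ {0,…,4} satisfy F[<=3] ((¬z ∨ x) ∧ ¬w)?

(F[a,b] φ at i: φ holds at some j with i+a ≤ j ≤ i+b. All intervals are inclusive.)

4

Evaluate at each i in [0,4]:
  i=0: ✗ (none in [0,3])
  i=1: ✓ (witness j=4)
  i=2: ✓ (witness j=4)
  i=3: ✓ (witness j=4)
  i=4: ✓ (witness j=4)
Positions where it holds: {1, 2, 3, 4} → 4.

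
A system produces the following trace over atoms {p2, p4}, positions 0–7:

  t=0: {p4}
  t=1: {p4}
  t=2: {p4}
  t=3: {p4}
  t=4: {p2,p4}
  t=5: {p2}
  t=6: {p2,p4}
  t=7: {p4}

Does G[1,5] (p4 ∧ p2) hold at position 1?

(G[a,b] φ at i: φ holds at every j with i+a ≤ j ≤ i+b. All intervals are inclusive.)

No

Check (p4 ∧ p2) at every j in [2,6]:
  j=2: false
  j=3: false
  j=4: true
  j=5: false
  j=6: true
Fails at j=2 → formula fails.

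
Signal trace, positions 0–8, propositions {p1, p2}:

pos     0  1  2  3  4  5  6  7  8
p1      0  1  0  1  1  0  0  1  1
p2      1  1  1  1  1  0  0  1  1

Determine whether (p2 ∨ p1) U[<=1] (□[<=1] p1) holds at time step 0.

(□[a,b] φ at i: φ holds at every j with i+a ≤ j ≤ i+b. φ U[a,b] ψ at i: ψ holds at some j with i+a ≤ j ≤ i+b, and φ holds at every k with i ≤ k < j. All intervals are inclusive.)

No

Need some j in [0,1] with □[<=1] p1, and (p2 ∨ p1) at every k in [0,j-1].
  j=0: □[<=1] p1 — fails at 0.
  j=1: □[<=1] p1 — fails at 2.
No j in the window works → until fails.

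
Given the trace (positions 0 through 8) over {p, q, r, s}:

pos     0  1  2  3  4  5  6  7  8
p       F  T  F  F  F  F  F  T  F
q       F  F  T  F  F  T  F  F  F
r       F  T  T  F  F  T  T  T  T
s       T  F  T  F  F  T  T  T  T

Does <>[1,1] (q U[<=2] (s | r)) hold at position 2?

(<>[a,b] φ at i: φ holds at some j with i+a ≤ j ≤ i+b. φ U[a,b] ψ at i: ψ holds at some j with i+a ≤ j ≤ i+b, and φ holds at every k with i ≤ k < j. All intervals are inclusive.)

No

Check (q U[<=2] (s | r)) at each j in [3,3]:
  j=3: fails
No position in the window satisfies it → formula fails.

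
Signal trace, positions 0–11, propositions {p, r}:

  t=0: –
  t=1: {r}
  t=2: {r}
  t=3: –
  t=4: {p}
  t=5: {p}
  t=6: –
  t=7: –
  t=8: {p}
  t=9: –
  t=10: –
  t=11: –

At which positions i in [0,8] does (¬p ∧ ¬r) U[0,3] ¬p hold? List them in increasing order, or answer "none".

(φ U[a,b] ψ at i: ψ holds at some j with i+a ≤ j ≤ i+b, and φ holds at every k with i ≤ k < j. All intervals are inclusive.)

Evaluate at each i in [0,8]:
  i=0: ✓ (rhs at j=0)
  i=1: ✓ (rhs at j=1)
  i=2: ✓ (rhs at j=2)
  i=3: ✓ (rhs at j=3)
  i=4: ✗ (lhs fails at k=4 before rhs at j=6)
  i=5: ✗ (lhs fails at k=5 before rhs at j=6)
  i=6: ✓ (rhs at j=6)
  i=7: ✓ (rhs at j=7)
  i=8: ✗ (lhs fails at k=8 before rhs at j=9)

0, 1, 2, 3, 6, 7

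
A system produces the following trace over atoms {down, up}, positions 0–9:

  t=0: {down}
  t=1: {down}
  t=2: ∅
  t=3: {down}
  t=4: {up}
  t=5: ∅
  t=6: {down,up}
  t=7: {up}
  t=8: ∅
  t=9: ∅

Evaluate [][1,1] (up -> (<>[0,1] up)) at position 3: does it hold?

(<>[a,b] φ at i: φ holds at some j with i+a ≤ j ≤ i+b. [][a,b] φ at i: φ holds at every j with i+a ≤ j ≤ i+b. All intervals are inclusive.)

Check (up -> (<>[0,1] up)) at every j in [4,4]:
  j=4: antecedent true; consequent holds (witness at 4) → ✓
All positions satisfy it → formula holds.

Holds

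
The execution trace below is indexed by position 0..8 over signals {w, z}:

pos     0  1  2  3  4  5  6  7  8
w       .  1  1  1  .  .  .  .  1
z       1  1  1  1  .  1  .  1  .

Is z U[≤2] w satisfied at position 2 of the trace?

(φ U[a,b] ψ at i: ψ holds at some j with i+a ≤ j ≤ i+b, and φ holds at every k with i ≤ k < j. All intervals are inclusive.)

True

Need some j in [2,4] with w, and z at every k in [2,j-1].
  j=2: w holds; no prefix to check → satisfied.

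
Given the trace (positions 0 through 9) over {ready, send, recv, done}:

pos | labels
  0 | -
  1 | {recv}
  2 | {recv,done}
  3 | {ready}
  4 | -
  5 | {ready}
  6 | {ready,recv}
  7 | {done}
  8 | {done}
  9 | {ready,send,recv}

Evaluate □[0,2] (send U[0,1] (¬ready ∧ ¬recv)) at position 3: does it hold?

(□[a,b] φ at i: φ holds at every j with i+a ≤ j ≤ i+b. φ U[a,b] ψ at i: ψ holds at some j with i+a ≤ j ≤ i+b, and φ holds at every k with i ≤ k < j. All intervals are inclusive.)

Does not hold

Check (send U[0,1] (¬ready ∧ ¬recv)) at every j in [3,5]:
  j=3: fails
  j=4: holds
  j=5: fails
Fails at j=3 → formula fails.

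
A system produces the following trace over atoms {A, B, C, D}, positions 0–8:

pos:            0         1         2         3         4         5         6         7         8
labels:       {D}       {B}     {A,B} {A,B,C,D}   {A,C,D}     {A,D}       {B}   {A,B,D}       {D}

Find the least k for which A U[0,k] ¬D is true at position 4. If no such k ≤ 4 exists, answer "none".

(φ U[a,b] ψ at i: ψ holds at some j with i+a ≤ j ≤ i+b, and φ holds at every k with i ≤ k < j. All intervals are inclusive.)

Need earliest j ≥ 4 with ¬D, and A at every k in [4,j-1].
  j=4: rhs fails.
  j=5: rhs fails.
  j=6: rhs holds; lhs holds on [4,5]. k = 2.

2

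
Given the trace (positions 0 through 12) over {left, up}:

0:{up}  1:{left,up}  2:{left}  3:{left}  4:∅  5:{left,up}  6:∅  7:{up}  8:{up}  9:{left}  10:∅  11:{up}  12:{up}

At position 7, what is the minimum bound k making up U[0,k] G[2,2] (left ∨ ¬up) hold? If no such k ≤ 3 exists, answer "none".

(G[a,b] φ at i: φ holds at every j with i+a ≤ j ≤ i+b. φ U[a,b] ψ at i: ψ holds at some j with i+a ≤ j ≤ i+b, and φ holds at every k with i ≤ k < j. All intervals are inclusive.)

0

Need earliest j ≥ 7 with G[2,2] (left ∨ ¬up), and up at every k in [7,j-1].
  j=7: rhs holds (empty prefix). k = 0.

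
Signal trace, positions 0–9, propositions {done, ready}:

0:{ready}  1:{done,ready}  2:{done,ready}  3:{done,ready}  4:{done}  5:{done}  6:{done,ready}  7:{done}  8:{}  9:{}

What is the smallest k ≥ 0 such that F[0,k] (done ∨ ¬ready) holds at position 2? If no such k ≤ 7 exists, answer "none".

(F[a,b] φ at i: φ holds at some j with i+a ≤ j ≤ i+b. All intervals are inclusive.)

Scan j = 2,3,… for (done ∨ ¬ready):
  j=2: holds
First hit at j=2, so smallest k = 2-2 = 0.

0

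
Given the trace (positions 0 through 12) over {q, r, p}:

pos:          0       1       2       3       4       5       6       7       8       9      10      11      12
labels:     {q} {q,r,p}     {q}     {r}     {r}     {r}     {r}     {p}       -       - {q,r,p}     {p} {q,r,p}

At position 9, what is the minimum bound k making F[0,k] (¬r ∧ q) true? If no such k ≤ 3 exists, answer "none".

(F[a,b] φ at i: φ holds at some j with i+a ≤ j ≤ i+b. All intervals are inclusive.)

Scan j = 9,10,… for (¬r ∧ q):
  j=9: fails
  j=10: fails
  j=11: fails
  j=12: fails
No j in [9,12] satisfies it → none.

none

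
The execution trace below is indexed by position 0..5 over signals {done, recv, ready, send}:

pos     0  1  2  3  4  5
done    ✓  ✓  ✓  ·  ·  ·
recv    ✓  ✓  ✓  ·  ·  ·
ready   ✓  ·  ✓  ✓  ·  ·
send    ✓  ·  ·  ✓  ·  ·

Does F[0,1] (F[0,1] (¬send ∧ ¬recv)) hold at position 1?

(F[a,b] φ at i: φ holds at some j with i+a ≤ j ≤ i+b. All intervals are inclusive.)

Check F[0,1] (¬send ∧ ¬recv) at each j in [1,2]:
  j=1: fails (none in [1,2])
  j=2: fails (none in [2,3])
No position in the window satisfies it → formula fails.

Does not hold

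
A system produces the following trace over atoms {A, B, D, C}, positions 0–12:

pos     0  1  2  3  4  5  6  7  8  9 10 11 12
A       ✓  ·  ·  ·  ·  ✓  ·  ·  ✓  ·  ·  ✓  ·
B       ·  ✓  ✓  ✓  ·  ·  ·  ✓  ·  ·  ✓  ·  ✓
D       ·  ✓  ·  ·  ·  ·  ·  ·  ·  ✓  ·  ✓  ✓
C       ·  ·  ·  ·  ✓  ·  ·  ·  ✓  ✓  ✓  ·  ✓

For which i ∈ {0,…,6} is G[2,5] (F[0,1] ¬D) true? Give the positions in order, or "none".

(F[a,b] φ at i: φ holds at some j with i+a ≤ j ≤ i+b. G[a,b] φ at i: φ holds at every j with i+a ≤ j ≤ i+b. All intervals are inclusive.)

0, 1, 2, 3, 4, 5

Evaluate at each i in [0,6]:
  i=0: ✓ (all of [2,5])
  i=1: ✓ (all of [3,6])
  i=2: ✓ (all of [4,7])
  i=3: ✓ (all of [5,8])
  i=4: ✓ (all of [6,9])
  i=5: ✓ (all of [7,10])
  i=6: ✗ (fails at j=11)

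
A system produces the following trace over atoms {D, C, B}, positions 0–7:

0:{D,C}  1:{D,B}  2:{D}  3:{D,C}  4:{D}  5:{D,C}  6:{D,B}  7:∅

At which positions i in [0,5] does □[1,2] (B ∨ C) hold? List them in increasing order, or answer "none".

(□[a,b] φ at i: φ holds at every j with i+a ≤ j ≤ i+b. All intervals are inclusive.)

4

Evaluate at each i in [0,5]:
  i=0: ✗ (fails at j=2)
  i=1: ✗ (fails at j=2)
  i=2: ✗ (fails at j=4)
  i=3: ✗ (fails at j=4)
  i=4: ✓ (all of [5,6])
  i=5: ✗ (fails at j=7)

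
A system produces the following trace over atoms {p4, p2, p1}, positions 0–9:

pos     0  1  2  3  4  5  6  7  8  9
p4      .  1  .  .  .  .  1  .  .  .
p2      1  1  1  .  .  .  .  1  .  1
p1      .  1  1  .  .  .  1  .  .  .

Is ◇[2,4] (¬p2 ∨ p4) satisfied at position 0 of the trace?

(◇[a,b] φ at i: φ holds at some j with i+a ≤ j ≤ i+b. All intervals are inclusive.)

Check (¬p2 ∨ p4) at each j in [2,4]:
  j=2: false
  j=3: true
  j=4: true
Found at j=3 → formula holds.

Yes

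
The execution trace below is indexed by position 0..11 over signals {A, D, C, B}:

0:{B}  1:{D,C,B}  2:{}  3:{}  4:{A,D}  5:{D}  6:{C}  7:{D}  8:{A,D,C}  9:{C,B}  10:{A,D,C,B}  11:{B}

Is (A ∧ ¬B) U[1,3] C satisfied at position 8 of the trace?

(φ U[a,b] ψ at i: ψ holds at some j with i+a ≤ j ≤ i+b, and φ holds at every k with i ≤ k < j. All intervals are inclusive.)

Need some j in [9,11] with C, and (A ∧ ¬B) at every k in [8,j-1].
  j=9: C holds; (A ∧ ¬B) holds at every k in [8,8] → satisfied.

Holds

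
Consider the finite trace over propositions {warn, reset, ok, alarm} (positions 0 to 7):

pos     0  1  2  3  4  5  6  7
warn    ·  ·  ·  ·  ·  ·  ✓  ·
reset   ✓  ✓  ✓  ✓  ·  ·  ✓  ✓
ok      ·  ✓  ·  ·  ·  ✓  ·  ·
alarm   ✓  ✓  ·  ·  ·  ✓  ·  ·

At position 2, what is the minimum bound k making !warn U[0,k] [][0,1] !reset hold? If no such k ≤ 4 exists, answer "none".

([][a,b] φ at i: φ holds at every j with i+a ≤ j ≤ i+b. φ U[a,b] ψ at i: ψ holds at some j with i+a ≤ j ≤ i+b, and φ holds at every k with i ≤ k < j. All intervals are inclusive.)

2

Need earliest j ≥ 2 with [][0,1] !reset, and !warn at every k in [2,j-1].
  j=2: rhs fails.
  j=3: rhs fails.
  j=4: rhs holds; lhs holds on [2,3]. k = 2.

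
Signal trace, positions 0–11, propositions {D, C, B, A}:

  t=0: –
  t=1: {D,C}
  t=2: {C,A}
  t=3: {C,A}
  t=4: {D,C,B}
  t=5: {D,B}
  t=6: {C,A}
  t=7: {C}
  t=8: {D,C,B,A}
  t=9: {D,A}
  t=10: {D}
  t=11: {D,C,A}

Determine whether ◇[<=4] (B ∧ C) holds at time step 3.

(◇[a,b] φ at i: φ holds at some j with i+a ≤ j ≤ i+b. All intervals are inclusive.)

Yes

Check (B ∧ C) at each j in [3,7]:
  j=3: false
  j=4: true
  j=5: false
  j=6: false
  j=7: false
Found at j=4 → formula holds.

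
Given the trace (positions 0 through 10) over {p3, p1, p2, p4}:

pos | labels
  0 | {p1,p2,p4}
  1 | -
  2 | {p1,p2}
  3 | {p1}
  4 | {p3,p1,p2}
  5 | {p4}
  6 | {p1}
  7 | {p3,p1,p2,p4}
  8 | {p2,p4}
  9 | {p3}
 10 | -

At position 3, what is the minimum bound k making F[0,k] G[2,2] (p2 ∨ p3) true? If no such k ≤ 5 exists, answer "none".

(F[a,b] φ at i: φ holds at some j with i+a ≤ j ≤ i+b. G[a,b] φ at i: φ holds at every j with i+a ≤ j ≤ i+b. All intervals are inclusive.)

2

Scan j = 3,4,… for G[2,2] (p2 ∨ p3):
  j=3: fails
  j=4: fails
  j=5: holds
First hit at j=5, so smallest k = 5-3 = 2.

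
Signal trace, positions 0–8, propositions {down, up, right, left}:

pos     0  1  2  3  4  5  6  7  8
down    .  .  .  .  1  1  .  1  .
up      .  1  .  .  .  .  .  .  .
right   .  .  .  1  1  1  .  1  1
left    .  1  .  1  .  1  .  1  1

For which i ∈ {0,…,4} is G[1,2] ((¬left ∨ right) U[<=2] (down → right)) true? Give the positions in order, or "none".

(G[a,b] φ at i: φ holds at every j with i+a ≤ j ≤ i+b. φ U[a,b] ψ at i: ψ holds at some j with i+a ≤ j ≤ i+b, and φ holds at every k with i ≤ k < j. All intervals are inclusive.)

0, 1, 2, 3, 4

Evaluate at each i in [0,4]:
  i=0: ✓ (all of [1,2])
  i=1: ✓ (all of [2,3])
  i=2: ✓ (all of [3,4])
  i=3: ✓ (all of [4,5])
  i=4: ✓ (all of [5,6])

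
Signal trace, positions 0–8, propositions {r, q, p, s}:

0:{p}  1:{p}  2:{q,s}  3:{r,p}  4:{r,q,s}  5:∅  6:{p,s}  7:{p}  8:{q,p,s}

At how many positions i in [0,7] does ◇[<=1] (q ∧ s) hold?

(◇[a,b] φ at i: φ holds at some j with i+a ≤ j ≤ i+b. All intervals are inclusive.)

5

Evaluate at each i in [0,7]:
  i=0: ✗ (none in [0,1])
  i=1: ✓ (witness j=2)
  i=2: ✓ (witness j=2)
  i=3: ✓ (witness j=4)
  i=4: ✓ (witness j=4)
  i=5: ✗ (none in [5,6])
  i=6: ✗ (none in [6,7])
  i=7: ✓ (witness j=8)
Positions where it holds: {1, 2, 3, 4, 7} → 5.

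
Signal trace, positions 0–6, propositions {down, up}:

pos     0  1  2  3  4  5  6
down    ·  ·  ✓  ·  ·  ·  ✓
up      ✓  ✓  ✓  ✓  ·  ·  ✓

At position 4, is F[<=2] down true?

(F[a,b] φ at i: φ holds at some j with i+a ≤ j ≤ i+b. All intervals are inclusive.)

Check down at each j in [4,6]:
  j=4: false
  j=5: false
  j=6: true
Found at j=6 → formula holds.

Yes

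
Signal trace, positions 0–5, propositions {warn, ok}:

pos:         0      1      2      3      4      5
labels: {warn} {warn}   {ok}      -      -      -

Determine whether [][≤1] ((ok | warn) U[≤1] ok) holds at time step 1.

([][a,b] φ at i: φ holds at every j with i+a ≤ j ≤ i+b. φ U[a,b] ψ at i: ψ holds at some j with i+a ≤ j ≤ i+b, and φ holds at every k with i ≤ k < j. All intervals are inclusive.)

True

Check ((ok | warn) U[≤1] ok) at every j in [1,2]:
  j=1: holds
  j=2: holds
All positions satisfy it → formula holds.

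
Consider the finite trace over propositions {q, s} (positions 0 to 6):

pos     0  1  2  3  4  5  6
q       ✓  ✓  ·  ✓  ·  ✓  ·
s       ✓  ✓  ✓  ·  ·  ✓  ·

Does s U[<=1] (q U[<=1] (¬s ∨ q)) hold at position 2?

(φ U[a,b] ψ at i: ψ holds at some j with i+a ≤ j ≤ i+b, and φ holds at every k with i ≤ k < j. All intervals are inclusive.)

Need some j in [2,3] with (q U[<=1] (¬s ∨ q)), and s at every k in [2,j-1].
  j=2: (q U[<=1] (¬s ∨ q)) — fails.
  j=3: (q U[<=1] (¬s ∨ q)) holds; s holds at every k in [2,2] → satisfied.

True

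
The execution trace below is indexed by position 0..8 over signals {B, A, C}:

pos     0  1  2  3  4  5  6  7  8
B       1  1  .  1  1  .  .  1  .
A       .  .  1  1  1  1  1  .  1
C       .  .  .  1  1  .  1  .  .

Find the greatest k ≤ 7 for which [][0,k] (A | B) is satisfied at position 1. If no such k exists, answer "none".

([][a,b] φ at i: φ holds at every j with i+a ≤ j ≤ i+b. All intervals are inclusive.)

(A | B) must hold from j=1 onward; find where it first fails.
  j=1: holds
  j=2: holds
  j=3: holds
  j=4: holds
  j=5: holds
  j=6: holds
  j=7: holds
  j=8: holds
Holds through j=8; largest k = 7.

7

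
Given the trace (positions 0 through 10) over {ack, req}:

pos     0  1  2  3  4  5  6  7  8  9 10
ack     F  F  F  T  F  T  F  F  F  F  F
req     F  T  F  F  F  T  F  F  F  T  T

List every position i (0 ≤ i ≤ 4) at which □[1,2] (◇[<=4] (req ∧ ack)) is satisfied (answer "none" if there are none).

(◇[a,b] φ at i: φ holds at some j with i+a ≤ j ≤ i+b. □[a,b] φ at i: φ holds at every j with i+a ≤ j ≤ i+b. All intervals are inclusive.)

Evaluate at each i in [0,4]:
  i=0: ✓ (all of [1,2])
  i=1: ✓ (all of [2,3])
  i=2: ✓ (all of [3,4])
  i=3: ✓ (all of [4,5])
  i=4: ✗ (fails at j=6)

0, 1, 2, 3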